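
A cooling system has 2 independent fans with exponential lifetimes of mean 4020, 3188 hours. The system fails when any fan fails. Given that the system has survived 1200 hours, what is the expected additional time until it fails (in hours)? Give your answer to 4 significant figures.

First-failure rate Σλ = 1/4020 + 1/3188 = 0.000562433.
By memorylessness the expected residual is 1/Σλ = 1777.99 hours, regardless of the 1200 already elapsed.

1778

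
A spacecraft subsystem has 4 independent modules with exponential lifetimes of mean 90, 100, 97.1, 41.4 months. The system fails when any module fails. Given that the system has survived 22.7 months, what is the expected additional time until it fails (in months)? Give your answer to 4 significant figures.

First-failure rate Σλ = 1/90 + 1/100 + 1/97.1 + 1/41.4 = 0.0555644.
By memorylessness the expected residual is 1/Σλ = 17.9971 months, regardless of the 22.7 already elapsed.

18.00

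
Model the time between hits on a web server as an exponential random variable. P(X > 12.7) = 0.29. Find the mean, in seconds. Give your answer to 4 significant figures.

10.26

e^(−λ·12.7) = 0.29 ⇒ λ = −ln(0.29)/12.7 = 0.0974704.
Mean = 1/λ = 10.2595 seconds.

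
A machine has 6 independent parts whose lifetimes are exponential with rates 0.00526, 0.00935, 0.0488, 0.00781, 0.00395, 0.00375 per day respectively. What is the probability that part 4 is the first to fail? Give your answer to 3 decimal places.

The time to first failure is exponential with rate Σλ = 0.00526 + 0.00935 + 0.0488 + 0.00781 + 0.00395 + 0.00375 = 0.07892.
P(part 4 first) = λ_4/Σλ = 0.00781/0.07892 ≈ 0.099.

0.099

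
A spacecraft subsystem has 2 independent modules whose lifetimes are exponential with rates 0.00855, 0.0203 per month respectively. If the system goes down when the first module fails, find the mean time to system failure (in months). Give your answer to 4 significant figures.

The time to first failure is exponential with rate Σλ = 0.00855 + 0.0203 = 0.02885.
E[min] = 1/Σλ = 1/0.02885 = 34.662 months.

34.66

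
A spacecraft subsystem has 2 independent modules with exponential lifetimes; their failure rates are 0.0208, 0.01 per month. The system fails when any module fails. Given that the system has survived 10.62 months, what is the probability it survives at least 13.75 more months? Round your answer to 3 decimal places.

0.655

Time to first failure ~ Exp(Σλ) with Σλ = 0.0308.
By memorylessness, P(T > 10.62+13.75 | T > 10.62) = P(T > 13.75) = e^(−0.0308·13.75) ≈ 0.655.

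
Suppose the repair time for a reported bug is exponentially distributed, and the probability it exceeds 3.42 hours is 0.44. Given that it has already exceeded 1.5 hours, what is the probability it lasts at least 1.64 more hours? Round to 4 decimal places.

From e^(−λ·3.42) = 0.44, λ = −ln(0.44)/3.42 = 0.240053.
Memoryless: P(X > 1.5+1.64 | X > 1.5) = P(X > 1.64) = e^(−0.240053·1.64) ≈ 0.6746.

0.6746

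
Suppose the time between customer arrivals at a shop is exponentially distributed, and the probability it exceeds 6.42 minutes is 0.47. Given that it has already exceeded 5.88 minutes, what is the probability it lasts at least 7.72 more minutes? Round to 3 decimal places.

From e^(−λ·6.42) = 0.47, λ = −ln(0.47)/6.42 = 0.117605.
Memoryless: P(X > 5.88+7.72 | X > 5.88) = P(X > 7.72) = e^(−0.117605·7.72) ≈ 0.403.

0.403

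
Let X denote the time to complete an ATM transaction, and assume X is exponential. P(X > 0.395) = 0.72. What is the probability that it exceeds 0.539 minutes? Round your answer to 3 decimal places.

e^(−λ·0.395) = 0.72 ⇒ λ = −ln(0.72)/0.395 = 0.831656.
P(X > 0.539) = e^(−0.831656·0.539) = e^(−0.44826) ≈ 0.639.

0.639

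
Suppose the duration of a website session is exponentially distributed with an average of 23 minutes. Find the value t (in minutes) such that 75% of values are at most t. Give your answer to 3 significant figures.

31.9

The rate is λ = 1/23 = 0.0434783 per minute.
Set 1 − e^(−λt) = 0.75, so t = −ln(0.25)/λ = 1.3863/0.0434783 ≈ 31.8848 minutes.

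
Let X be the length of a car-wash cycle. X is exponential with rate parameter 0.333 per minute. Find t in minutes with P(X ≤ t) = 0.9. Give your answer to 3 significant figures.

6.91

Set 1 − e^(−λt) = 0.9, so t = −ln(0.1)/λ = 2.3026/0.333 ≈ 6.91467 minutes.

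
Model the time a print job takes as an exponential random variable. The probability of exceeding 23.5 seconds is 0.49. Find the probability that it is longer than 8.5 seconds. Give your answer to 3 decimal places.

0.773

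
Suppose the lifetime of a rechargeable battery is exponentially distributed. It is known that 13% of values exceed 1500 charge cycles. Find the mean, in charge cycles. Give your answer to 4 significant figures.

735.2

e^(−λ·1500) = 0.13 ⇒ λ = −ln(0.13)/1500 = 0.00136015.
Mean = 1/λ = 735.215 charge cycles.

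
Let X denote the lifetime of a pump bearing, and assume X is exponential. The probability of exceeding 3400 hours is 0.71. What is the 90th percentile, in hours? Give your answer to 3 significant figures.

22900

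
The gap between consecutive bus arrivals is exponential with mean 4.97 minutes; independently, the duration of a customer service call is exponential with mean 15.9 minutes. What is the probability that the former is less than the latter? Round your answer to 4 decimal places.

0.7619

λ_1 = 1/4.97 = 0.201207, λ_2 = 1/15.9 = 0.0628931.
For independent exponentials, P(the former < the latter) = λ_1/(λ_1+λ_2) = 0.201207/0.2641 ≈ 0.7619.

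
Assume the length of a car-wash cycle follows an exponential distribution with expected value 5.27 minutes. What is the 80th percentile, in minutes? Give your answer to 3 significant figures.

The rate is λ = 1/5.27 = 0.189753 per minute.
Set 1 − e^(−λt) = 0.8, so t = −ln(0.2)/λ = 1.6094/0.189753 ≈ 8.48174 minutes.

8.48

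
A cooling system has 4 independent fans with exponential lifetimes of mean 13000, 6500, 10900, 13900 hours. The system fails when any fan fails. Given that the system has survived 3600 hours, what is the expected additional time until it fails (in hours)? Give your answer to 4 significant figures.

2535

First-failure rate Σλ = 1/13000 + 1/6500 + 1/10900 + 1/13900 = 0.000394455.
By memorylessness the expected residual is 1/Σλ = 2535.14 hours, regardless of the 3600 already elapsed.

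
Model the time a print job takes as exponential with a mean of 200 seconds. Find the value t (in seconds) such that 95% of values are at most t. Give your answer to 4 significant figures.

The rate is λ = 1/200 = 0.005 per second.
Set 1 − e^(−λt) = 0.95, so t = −ln(0.05)/λ = 2.9957/0.005 ≈ 599.146 seconds.

599.1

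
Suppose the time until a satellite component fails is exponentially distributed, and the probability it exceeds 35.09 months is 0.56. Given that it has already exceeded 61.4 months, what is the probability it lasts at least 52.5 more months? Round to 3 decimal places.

0.420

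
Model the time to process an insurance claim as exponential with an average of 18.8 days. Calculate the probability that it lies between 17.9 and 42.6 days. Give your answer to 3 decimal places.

The rate is λ = 1/18.8 = 0.0531915 per day.
P(17.9 < X < 42.6) = e^(−λ·17.9) − e^(−λ·42.6) = 0.38592 − 0.10373 ≈ 0.282.

0.282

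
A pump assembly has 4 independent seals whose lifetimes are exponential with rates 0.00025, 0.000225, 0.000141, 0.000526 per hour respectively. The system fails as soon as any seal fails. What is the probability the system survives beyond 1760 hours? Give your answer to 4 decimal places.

The time to first failure is exponential with rate Σλ = 0.00025 + 0.000225 + 0.000141 + 0.000526 = 0.001142.
P(min > 1760) = e^(−0.001142·1760) = e^(−2.0099) ≈ 0.1340.

0.1340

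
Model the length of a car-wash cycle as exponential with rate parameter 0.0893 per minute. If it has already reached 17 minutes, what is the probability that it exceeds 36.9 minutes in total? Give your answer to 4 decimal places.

By the memoryless property, P(X > 17+19.9 | X > 17) = P(X > 19.9).
P(X > 19.9) = e^(−1.7771) ≈ 0.1691.

0.1691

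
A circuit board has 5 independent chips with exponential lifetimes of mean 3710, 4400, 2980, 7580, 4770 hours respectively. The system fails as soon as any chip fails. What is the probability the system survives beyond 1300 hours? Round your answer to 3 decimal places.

0.217

The first failure time is exponential with rate Σλ_i = 1/3710 + 1/4400 + 1/2980 + 1/7580 + 1/4770 = 0.00117395 per hour.
P(min > 1300) = e^(−0.00117395·1300) = e^(−1.5261) ≈ 0.217.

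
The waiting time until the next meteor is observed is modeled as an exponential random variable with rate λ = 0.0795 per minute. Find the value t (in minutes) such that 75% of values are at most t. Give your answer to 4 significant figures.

17.44

Set 1 − e^(−λt) = 0.75, so t = −ln(0.25)/λ = 1.3863/0.0795 ≈ 17.4377 minutes.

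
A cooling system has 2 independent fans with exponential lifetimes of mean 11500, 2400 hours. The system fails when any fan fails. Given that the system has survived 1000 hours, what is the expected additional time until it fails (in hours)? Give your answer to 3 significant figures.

1990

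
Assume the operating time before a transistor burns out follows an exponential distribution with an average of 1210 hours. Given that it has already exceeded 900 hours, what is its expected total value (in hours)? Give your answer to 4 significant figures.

The rate is λ = 1/1210 = 0.000826446 per hour.
By memorylessness, E[X | X > 900] = 900 + 1/λ = 900 + 1210 = 2110 hours.

2110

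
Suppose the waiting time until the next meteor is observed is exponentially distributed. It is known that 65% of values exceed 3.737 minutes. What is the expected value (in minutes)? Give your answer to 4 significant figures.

8.675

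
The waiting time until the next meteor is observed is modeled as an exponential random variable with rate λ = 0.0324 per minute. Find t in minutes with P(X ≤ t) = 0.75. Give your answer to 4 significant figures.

Set 1 − e^(−λt) = 0.75, so t = −ln(0.25)/λ = 1.3863/0.0324 ≈ 42.7869 minutes.

42.79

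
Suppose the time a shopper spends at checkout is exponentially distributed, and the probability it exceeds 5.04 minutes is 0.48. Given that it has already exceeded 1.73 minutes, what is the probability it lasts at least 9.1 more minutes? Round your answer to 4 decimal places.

0.2657

From e^(−λ·5.04) = 0.48, λ = −ln(0.48)/5.04 = 0.145629.
Memoryless: P(X > 1.73+9.1 | X > 1.73) = P(X > 9.1) = e^(−0.145629·9.1) ≈ 0.2657.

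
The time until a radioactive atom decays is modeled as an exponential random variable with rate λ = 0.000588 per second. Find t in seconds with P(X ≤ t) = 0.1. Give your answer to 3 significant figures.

Set 1 − e^(−λt) = 0.1, so t = −ln(0.9)/λ = 0.10536/0.000588 ≈ 179.185 seconds.

179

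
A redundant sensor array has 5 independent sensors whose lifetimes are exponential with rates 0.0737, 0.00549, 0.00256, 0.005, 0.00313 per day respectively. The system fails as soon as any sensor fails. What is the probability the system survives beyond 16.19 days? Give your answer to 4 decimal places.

The time to first failure is exponential with rate Σλ = 0.0737 + 0.00549 + 0.00256 + 0.005 + 0.00313 = 0.08988.
P(min > 16.19) = e^(−0.08988·16.19) = e^(−1.4552) ≈ 0.2334.

0.2334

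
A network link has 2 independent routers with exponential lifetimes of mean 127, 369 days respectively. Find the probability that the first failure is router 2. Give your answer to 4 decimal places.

Rates: λ_i = 1/mean_i → 0.00787402, 0.00271003; Σλ = 0.010584.
P(router 2 first) = λ_2/Σλ = 0.00271003/0.010584 ≈ 0.2560.

0.2560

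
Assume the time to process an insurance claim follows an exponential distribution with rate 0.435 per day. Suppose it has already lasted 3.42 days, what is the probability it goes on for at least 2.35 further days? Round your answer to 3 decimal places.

0.360

The exponential is memoryless, so the remaining time is again Exp(λ): the condition X > 3.42 is irrelevant.
P(X > 2.35) = e^(−1.0223) ≈ 0.360.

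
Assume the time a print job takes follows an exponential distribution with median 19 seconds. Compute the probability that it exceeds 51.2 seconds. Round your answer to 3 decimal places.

For an exponential, median = ln(2)/λ, so λ = ln 2 / 19 = 0.0364814 per second.
P(X > 51.2) = e^(−λ·51.2) = e^(−1.8678) ≈ 0.154.

0.154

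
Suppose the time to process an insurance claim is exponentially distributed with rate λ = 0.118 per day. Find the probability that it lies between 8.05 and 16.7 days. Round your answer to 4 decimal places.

P(8.05 < X < 16.7) = e^(−λ·8.05) − e^(−λ·16.7) = 0.38678 − 0.13937 ≈ 0.2474.

0.2474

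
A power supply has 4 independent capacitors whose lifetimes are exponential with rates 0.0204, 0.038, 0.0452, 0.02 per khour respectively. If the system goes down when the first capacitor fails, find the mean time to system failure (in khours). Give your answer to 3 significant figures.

8.09

The time to first failure is exponential with rate Σλ = 0.0204 + 0.038 + 0.0452 + 0.02 = 0.1236.
E[min] = 1/Σλ = 1/0.1236 = 8.09061 khours.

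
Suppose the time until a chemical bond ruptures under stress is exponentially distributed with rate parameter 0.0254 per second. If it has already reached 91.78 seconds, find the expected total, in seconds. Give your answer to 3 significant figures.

131

By memorylessness, E[X | X > 91.78] = 91.78 + 1/λ = 91.78 + 39.3701 = 131.15 seconds.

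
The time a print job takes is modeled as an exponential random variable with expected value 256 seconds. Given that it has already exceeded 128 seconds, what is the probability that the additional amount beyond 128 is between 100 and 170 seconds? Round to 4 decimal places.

0.1619

The rate is λ = 1/256 = 0.00390625 per second.
Memoryless: the residual past 128 is again Exp(λ).
P(100 < residual < 170) = e^(−λ·100) − e^(−λ·170) = 0.67663 − 0.51476 ≈ 0.1619.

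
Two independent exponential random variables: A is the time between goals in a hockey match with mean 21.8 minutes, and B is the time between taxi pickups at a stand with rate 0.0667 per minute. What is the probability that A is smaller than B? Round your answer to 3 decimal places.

0.407

λ_1 = 1/21.8 = 0.0458716, λ_2 = 0.0667.
For independent exponentials, P(A < B) = λ_1/(λ_1+λ_2) = 0.0458716/0.112572 ≈ 0.407.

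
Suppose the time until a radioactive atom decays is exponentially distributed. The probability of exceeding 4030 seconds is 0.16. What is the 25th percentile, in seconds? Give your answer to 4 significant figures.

e^(−λ·4030) = 0.16 ⇒ λ = −ln(0.16)/4030 = 0.000454735.
25th percentile: 1 − e^(−λt) = 0.25, t = −ln(0.75)/λ = 632.637 seconds.

632.6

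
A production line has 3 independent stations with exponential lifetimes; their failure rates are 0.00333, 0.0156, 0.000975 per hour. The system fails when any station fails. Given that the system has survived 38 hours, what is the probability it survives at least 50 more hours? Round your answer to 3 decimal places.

0.370

Time to first failure ~ Exp(Σλ) with Σλ = 0.019905.
By memorylessness, P(T > 38+50 | T > 38) = P(T > 50) = e^(−0.019905·50) ≈ 0.370.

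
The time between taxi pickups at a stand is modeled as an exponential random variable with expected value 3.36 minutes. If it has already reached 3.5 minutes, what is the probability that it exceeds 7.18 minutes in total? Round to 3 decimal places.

0.334

The rate is λ = 1/3.36 = 0.297619 per minute.
The exponential is memoryless, so the remaining time is again Exp(λ): the condition X > 3.5 is irrelevant.
P(X > 3.68) = e^(−1.0952) ≈ 0.334.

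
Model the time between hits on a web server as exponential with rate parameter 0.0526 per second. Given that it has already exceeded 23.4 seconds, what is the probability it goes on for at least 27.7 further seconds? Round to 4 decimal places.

0.2329

The exponential is memoryless, so the remaining time is again Exp(λ): the condition X > 23.4 is irrelevant.
P(X > 27.7) = e^(−1.457) ≈ 0.2329.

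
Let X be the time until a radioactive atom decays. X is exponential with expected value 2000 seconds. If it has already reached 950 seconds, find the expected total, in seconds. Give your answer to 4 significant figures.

2950

The rate is λ = 1/2000 = 0.0005 per second.
By memorylessness, E[X | X > 950] = 950 + 1/λ = 950 + 2000 = 2950 seconds.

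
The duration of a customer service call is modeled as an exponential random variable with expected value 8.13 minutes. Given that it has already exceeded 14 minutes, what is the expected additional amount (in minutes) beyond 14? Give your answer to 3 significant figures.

8.13

The rate is λ = 1/8.13 = 0.123001 per minute.
By memorylessness, the remaining amount past any threshold is again Exp(λ) with mean 1/λ = 8.13 minutes.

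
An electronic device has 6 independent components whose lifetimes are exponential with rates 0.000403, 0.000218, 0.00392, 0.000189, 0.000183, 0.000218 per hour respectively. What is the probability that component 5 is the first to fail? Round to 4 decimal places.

0.0357

The time to first failure is exponential with rate Σλ = 0.000403 + 0.000218 + 0.00392 + 0.000189 + 0.000183 + 0.000218 = 0.005131.
P(component 5 first) = λ_5/Σλ = 0.000183/0.005131 ≈ 0.0357.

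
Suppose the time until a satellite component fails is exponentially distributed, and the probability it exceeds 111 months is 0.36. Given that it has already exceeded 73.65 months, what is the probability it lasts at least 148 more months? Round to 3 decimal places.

From e^(−λ·111) = 0.36, λ = −ln(0.36)/111 = 0.00920407.
Memoryless: P(X > 73.65+148 | X > 73.65) = P(X > 148) = e^(−0.00920407·148) ≈ 0.256.

0.256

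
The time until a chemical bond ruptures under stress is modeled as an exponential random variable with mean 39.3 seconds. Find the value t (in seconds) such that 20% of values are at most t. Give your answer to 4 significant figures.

8.770

The rate is λ = 1/39.3 = 0.0254453 per second.
Set 1 − e^(−λt) = 0.2, so t = −ln(0.8)/λ = 0.22314/0.0254453 ≈ 8.76954 seconds.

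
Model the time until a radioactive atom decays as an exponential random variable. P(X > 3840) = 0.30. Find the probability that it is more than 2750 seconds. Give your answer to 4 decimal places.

0.4222

e^(−λ·3840) = 0.30 ⇒ λ = −ln(0.30)/3840 = 0.000313535.
P(X > 2750) = e^(−0.000313535·2750) = e^(−0.86222) ≈ 0.4222.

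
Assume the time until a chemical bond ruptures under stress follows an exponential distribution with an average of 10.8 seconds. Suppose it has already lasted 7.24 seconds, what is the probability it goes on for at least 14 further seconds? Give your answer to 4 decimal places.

0.2735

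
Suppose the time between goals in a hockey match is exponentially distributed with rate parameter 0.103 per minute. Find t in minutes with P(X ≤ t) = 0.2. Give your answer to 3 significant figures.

Set 1 − e^(−λt) = 0.2, so t = −ln(0.8)/λ = 0.22314/0.103 ≈ 2.16644 minutes.

2.17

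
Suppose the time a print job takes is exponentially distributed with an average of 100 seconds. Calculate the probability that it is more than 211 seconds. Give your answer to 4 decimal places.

The rate is λ = 1/100 = 0.01 per second.
P(X > 211) = e^(−λ·211) = e^(−2.11) ≈ 0.1212.

0.1212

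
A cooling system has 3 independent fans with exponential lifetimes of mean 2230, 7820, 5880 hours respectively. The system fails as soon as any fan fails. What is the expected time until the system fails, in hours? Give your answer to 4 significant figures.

1340

The first failure time is exponential with rate Σλ_i = 1/2230 + 1/7820 + 1/5880 = 0.000746376 per hour.
E[min] = 1/Σλ = 1/0.000746376 = 1339.81 hours.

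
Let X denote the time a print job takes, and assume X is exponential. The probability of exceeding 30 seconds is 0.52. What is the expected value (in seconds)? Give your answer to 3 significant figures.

e^(−λ·30) = 0.52 ⇒ λ = −ln(0.52)/30 = 0.0217975.
Mean = 1/λ = 45.8767 seconds.

45.9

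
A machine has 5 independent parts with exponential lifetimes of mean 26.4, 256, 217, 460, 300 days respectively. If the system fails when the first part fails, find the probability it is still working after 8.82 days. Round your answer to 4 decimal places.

The first failure time is exponential with rate Σλ_i = 1/26.4 + 1/256 + 1/217 + 1/460 + 1/300 = 0.0519006 per day.
P(min > 8.82) = e^(−0.0519006·8.82) = e^(−0.45776) ≈ 0.6327.

0.6327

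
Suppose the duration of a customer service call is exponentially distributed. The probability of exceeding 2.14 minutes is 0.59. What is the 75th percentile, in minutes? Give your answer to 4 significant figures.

e^(−λ·2.14) = 0.59 ⇒ λ = −ln(0.59)/2.14 = 0.246557.
75th percentile: 1 − e^(−λt) = 0.75, t = −ln(0.25)/λ = 5.6226 minutes.

5.623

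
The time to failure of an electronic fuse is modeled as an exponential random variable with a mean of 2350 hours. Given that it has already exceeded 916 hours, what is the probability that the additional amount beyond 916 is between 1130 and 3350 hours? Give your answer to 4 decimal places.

The rate is λ = 1/2350 = 0.000425532 per hour.
Memoryless: the residual past 916 is again Exp(λ).
P(1130 < residual < 3350) = e^(−λ·1130) − e^(−λ·3350) = 0.61826 − 0.24038 ≈ 0.3779.

0.3779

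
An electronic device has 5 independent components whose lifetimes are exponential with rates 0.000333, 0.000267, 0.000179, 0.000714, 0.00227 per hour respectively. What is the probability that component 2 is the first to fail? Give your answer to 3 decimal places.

The time to first failure is exponential with rate Σλ = 0.000333 + 0.000267 + 0.000179 + 0.000714 + 0.00227 = 0.003763.
P(component 2 first) = λ_2/Σλ = 0.000267/0.003763 ≈ 0.071.

0.071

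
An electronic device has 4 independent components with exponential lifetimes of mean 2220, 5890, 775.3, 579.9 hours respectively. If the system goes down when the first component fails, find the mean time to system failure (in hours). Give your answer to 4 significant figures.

The first failure time is exponential with rate Σλ_i = 1/2220 + 1/5890 + 1/775.3 + 1/579.9 = 0.00363449 per hour.
E[min] = 1/Σλ = 1/0.00363449 = 275.142 hours.

275.1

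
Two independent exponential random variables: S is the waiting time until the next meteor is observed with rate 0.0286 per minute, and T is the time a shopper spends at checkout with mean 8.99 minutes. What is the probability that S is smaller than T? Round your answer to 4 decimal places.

0.2045

λ_1 = 0.0286, λ_2 = 1/8.99 = 0.111235.
For independent exponentials, P(S < T) = λ_1/(λ_1+λ_2) = 0.0286/0.139835 ≈ 0.2045.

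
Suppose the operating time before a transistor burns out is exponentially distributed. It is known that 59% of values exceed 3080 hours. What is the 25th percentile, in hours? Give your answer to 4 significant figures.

1679

e^(−λ·3080) = 0.59 ⇒ λ = −ln(0.59)/3080 = 0.000171309.
25th percentile: 1 − e^(−λt) = 0.25, t = −ln(0.75)/λ = 1679.31 hours.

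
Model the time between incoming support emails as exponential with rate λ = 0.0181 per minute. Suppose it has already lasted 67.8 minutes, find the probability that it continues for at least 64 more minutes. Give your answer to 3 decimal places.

0.314

The exponential is memoryless, so the remaining time is again Exp(λ): the condition X > 67.8 is irrelevant.
P(X > 64) = e^(−1.1584) ≈ 0.314.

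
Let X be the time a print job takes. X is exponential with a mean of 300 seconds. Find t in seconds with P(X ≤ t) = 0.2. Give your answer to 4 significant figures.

66.94

The rate is λ = 1/300 = 0.00333333 per second.
Set 1 − e^(−λt) = 0.2, so t = −ln(0.8)/λ = 0.22314/0.00333333 ≈ 66.9431 seconds.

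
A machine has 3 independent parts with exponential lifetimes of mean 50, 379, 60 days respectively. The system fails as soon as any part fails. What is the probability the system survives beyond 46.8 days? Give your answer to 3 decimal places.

The first failure time is exponential with rate Σλ_i = 1/50 + 1/379 + 1/60 = 0.0393052 per day.
P(min > 46.8) = e^(−0.0393052·46.8) = e^(−1.8395) ≈ 0.159.

0.159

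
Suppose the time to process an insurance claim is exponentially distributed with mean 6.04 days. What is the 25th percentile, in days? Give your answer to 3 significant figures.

1.74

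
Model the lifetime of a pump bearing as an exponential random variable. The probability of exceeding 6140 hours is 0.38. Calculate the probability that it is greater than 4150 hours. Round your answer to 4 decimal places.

0.5200

e^(−λ·6140) = 0.38 ⇒ λ = −ln(0.38)/6140 = 0.000157587.
P(X > 4150) = e^(−0.000157587·4150) = e^(−0.65399) ≈ 0.5200.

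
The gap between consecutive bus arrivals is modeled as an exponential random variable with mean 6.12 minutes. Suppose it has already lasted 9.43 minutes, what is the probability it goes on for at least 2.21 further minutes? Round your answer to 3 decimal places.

The rate is λ = 1/6.12 = 0.163399 per minute.
The exponential is memoryless, so the remaining time is again Exp(λ): the condition X > 9.43 is irrelevant.
P(X > 2.21) = e^(−0.36111) ≈ 0.697.

0.697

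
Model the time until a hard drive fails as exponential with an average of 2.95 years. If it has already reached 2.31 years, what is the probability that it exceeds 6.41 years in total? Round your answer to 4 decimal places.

0.2491

The rate is λ = 1/2.95 = 0.338983 per year.
P(X > s+t | X > s) = e^(−λ(s+t))/e^(−λs) = e^(−λt), independent of s = 2.31.
P(X > 4.1) = e^(−1.3898) ≈ 0.2491.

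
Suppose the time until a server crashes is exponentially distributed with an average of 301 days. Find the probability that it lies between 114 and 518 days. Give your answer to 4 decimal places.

The rate is λ = 1/301 = 0.00332226 per day.
P(114 < X < 518) = e^(−λ·114) − e^(−λ·518) = 0.68473 − 0.17890 ≈ 0.5058.

0.5058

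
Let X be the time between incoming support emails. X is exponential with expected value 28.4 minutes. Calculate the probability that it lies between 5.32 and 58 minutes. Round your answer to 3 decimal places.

The rate is λ = 1/28.4 = 0.0352113 per minute.
P(5.32 < X < 58) = e^(−λ·5.32) − e^(−λ·58) = 0.82918 − 0.12974 ≈ 0.699.

0.699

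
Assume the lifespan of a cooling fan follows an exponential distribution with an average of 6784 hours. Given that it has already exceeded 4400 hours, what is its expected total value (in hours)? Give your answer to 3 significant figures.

11200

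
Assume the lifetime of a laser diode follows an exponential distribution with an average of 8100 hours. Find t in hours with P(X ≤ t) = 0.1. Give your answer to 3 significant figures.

853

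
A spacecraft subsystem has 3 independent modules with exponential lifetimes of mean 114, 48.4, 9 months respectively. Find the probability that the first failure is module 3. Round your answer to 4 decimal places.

0.7906

Rates: λ_i = 1/mean_i → 0.00877193, 0.0206612, 0.111111; Σλ = 0.140544.
P(module 3 first) = λ_3/Σλ = 0.111111/0.140544 ≈ 0.7906.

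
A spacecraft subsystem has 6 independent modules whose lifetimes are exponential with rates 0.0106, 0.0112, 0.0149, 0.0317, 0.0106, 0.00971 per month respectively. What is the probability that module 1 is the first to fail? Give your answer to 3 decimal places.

0.119

The time to first failure is exponential with rate Σλ = 0.0106 + 0.0112 + 0.0149 + 0.0317 + 0.0106 + 0.00971 = 0.08871.
P(module 1 first) = λ_1/Σλ = 0.0106/0.08871 ≈ 0.119.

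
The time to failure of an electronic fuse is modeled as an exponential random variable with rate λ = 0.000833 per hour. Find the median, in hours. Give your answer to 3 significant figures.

Set 1 − e^(−λt) = 0.5, so t = −ln(0.5)/λ = 0.69315/0.000833 ≈ 832.109 hours.

832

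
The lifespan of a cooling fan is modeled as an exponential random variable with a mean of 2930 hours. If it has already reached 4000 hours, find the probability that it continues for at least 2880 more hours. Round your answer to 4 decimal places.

The rate is λ = 1/2930 = 0.000341297 per hour.
By the memoryless property, P(X > 4000+2880 | X > 4000) = P(X > 2880).
P(X > 2880) = e^(−0.98294) ≈ 0.3742.

0.3742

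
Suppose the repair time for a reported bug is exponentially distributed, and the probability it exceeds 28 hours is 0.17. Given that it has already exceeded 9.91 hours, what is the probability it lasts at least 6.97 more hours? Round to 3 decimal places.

From e^(−λ·28) = 0.17, λ = −ln(0.17)/28 = 0.0632842.
Memoryless: P(X > 9.91+6.97 | X > 9.91) = P(X > 6.97) = e^(−0.0632842·6.97) ≈ 0.643.

0.643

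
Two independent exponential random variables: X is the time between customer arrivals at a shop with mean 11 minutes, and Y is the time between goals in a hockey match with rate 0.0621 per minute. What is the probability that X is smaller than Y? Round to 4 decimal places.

0.5941

λ_1 = 1/11 = 0.0909091, λ_2 = 0.0621.
For independent exponentials, P(X < Y) = λ_1/(λ_1+λ_2) = 0.0909091/0.153009 ≈ 0.5941.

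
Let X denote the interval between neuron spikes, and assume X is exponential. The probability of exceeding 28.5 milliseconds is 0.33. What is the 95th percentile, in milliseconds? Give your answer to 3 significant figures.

77.0

e^(−λ·28.5) = 0.33 ⇒ λ = −ln(0.33)/28.5 = 0.0389004.
95th percentile: 1 − e^(−λt) = 0.95, t = −ln(0.05)/λ = 77.0102 milliseconds.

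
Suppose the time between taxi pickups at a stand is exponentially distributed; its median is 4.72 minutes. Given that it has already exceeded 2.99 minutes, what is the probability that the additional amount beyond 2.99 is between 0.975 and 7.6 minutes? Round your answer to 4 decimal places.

For an exponential, median = ln(2)/λ, so λ = ln 2 / 4.72 = 0.146853 per minute.
Memoryless: the residual past 2.99 is again Exp(λ).
P(0.975 < residual < 7.6) = e^(−λ·0.975) − e^(−λ·7.6) = 0.86660 − 0.32756 ≈ 0.5390.

0.5390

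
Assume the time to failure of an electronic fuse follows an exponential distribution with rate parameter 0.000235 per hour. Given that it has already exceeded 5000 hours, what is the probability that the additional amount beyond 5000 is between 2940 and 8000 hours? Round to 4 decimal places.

Memoryless: the residual past 5000 is again Exp(λ).
P(2940 < residual < 8000) = e^(−λ·2940) − e^(−λ·8000) = 0.50112 − 0.15259 ≈ 0.3485.

0.3485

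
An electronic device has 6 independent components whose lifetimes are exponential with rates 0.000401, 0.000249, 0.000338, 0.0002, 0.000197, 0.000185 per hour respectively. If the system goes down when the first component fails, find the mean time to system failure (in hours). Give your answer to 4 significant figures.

The time to first failure is exponential with rate Σλ = 0.000401 + 0.000249 + 0.000338 + 0.0002 + 0.000197 + 0.000185 = 0.00157.
E[min] = 1/Σλ = 1/0.00157 = 636.943 hours.

636.9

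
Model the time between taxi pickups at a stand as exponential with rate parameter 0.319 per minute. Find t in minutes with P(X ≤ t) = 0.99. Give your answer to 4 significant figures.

14.44

Set 1 − e^(−λt) = 0.99, so t = −ln(0.01)/λ = 4.6052/0.319 ≈ 14.4363 minutes.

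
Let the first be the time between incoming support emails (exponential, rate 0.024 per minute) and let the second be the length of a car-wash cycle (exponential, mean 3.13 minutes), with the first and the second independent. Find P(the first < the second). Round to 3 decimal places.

λ_1 = 0.024, λ_2 = 1/3.13 = 0.319489.
For independent exponentials, P(the first < the second) = λ_1/(λ_1+λ_2) = 0.024/0.343489 ≈ 0.070.

0.070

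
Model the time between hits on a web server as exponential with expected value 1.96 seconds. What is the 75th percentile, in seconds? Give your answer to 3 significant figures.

The rate is λ = 1/1.96 = 0.510204 per second.
Set 1 − e^(−λt) = 0.75, so t = −ln(0.25)/λ = 1.3863/0.510204 ≈ 2.71714 seconds.

2.72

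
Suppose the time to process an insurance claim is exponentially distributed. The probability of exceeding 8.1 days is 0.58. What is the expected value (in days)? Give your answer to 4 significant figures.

14.87

e^(−λ·8.1) = 0.58 ⇒ λ = −ln(0.58)/8.1 = 0.0672503.
Mean = 1/λ = 14.8698 days.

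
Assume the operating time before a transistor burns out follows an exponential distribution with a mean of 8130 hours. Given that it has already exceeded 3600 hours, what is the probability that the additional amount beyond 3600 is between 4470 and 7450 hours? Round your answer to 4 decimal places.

The rate is λ = 1/8130 = 0.000123001 per hour.
Memoryless: the residual past 3600 is again Exp(λ).
P(4470 < residual < 7450) = e^(−λ·4470) − e^(−λ·7450) = 0.57706 − 0.39997 ≈ 0.1771.

0.1771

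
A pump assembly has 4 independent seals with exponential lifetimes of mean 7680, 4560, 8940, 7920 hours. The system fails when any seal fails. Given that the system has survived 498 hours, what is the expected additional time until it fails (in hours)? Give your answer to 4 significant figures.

1702

First-failure rate Σλ = 1/7680 + 1/4560 + 1/8940 + 1/7920 = 0.000587626.
By memorylessness the expected residual is 1/Σλ = 1701.76 hours, regardless of the 498 already elapsed.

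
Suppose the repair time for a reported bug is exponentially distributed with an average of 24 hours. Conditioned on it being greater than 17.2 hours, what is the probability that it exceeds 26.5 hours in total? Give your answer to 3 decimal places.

The rate is λ = 1/24 = 0.0416667 per hour.
The exponential is memoryless, so the remaining time is again Exp(λ): the condition X > 17.2 is irrelevant.
P(X > 9.3) = e^(−0.3875) ≈ 0.679.

0.679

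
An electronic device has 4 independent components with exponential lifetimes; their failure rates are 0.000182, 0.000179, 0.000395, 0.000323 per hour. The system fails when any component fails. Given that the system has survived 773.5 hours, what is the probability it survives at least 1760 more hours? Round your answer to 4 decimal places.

Time to first failure ~ Exp(Σλ) with Σλ = 0.001079.
By memorylessness, P(T > 773.5+1760 | T > 773.5) = P(T > 1760) = e^(−0.001079·1760) ≈ 0.1497.

0.1497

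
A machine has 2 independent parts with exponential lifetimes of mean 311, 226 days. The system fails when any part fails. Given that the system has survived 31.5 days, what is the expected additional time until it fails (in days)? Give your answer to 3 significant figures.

131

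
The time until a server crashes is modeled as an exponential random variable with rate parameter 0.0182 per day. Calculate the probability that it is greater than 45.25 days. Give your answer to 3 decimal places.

0.439

P(X > 45.25) = e^(−λ·45.25) = e^(−0.82355) ≈ 0.439.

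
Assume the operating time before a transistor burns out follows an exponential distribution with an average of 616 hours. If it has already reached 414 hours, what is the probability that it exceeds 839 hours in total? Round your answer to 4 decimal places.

The rate is λ = 1/616 = 0.00162338 per hour.
P(X > s+t | X > s) = e^(−λ(s+t))/e^(−λs) = e^(−λt), independent of s = 414.
P(X > 425) = e^(−0.68994) ≈ 0.5016.

0.5016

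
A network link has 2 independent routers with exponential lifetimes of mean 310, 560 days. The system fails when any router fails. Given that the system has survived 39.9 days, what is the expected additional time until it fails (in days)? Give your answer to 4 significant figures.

First-failure rate Σλ = 1/310 + 1/560 = 0.00501152.
By memorylessness the expected residual is 1/Σλ = 199.54 days, regardless of the 39.9 already elapsed.

199.5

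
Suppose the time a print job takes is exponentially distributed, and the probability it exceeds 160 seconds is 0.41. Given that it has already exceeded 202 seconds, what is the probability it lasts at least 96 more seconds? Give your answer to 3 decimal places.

0.586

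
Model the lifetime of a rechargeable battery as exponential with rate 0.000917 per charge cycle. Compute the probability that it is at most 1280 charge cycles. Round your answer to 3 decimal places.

P(X ≤ 1280) = 1 − e^(−λ·1280) = 1 − e^(−1.1738) ≈ 0.691.

0.691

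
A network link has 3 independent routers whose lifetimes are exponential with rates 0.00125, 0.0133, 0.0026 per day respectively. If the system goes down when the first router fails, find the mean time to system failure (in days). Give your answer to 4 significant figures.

The time to first failure is exponential with rate Σλ = 0.00125 + 0.0133 + 0.0026 = 0.01715.
E[min] = 1/Σλ = 1/0.01715 = 58.309 days.

58.31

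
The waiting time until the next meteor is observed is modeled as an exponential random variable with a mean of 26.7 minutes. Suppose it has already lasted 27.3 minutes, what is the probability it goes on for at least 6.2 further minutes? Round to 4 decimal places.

0.7928

The rate is λ = 1/26.7 = 0.0374532 per minute.
The exponential is memoryless, so the remaining time is again Exp(λ): the condition X > 27.3 is irrelevant.
P(X > 6.2) = e^(−0.23221) ≈ 0.7928.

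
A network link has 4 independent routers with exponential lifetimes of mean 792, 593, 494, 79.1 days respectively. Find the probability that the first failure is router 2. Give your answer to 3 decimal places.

0.096

Rates: λ_i = 1/mean_i → 0.00126263, 0.00168634, 0.00202429, 0.0126422; Σλ = 0.0176155.
P(router 2 first) = λ_2/Σλ = 0.00168634/0.0176155 ≈ 0.096.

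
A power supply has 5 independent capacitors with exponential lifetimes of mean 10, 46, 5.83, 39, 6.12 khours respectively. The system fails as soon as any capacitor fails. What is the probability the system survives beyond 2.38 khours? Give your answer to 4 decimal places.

0.3173

The first failure time is exponential with rate Σλ_i = 1/10 + 1/46 + 1/5.83 + 1/39 + 1/6.12 = 0.482305 per khour.
P(min > 2.38) = e^(−0.482305·2.38) = e^(−1.1479) ≈ 0.3173.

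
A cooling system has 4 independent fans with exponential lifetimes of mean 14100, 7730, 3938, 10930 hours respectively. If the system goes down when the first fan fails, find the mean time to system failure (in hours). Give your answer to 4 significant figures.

The first failure time is exponential with rate Σλ_i = 1/14100 + 1/7730 + 1/3938 + 1/10930 = 0.000545715 per hour.
E[min] = 1/Σλ = 1/0.000545715 = 1832.46 hours.

1832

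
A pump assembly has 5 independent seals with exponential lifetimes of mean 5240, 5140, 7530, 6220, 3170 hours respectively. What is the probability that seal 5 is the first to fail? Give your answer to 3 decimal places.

Rates: λ_i = 1/mean_i → 0.00019084, 0.000194553, 0.000132802, 0.000160772, 0.000315457; Σλ = 0.000994423.
P(seal 5 first) = λ_5/Σλ = 0.000315457/0.000994423 ≈ 0.317.

0.317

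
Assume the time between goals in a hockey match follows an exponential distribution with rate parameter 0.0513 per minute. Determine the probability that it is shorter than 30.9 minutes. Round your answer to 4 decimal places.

0.7951

P(X ≤ 30.9) = 1 − e^(−λ·30.9) = 1 − e^(−1.5852) ≈ 0.7951.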